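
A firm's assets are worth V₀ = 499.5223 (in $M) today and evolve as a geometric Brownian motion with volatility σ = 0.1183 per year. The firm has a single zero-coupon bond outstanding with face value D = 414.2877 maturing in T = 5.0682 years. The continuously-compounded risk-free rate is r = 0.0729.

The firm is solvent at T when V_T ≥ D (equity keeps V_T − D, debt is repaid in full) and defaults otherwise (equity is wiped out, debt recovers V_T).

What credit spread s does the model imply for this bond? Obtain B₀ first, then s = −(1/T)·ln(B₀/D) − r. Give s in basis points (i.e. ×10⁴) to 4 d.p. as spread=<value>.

d₁ = [ln(V₀/D) + (r + σ²/2)T] / (σ√T)
   = [ln(499.5223/414.2877) + (0.0729 + 0.5·0.1183²)·5.0682] / (0.1183·√5.0682)
   = [0.187092 + 0.404936] / 0.266325 = 2.222954
d₂ = d₁ − σ√T = 2.222954 − 0.266325 = 1.956629
N(d₁) = 0.986891,  N(d₂) = 0.974804,  e^(−rT) = 0.691099
E₀ = V₀·N(d₁) − D·e^(−rT)·N(d₂)
   = 499.5223·0.986891 − 414.2877·0.691099·0.974804 = 213.873737
B₀ = V₀ − E₀ = 499.5223 − 213.873737 = 285.648563
spread = −(1/T)·ln(B₀/D) − r = −(1/5.0682)·ln(285.648563/414.2877) − 0.0729 = 0.00045906
in basis points: 0.00045906 × 10⁴ = 4.5906 bp

spread=4.5906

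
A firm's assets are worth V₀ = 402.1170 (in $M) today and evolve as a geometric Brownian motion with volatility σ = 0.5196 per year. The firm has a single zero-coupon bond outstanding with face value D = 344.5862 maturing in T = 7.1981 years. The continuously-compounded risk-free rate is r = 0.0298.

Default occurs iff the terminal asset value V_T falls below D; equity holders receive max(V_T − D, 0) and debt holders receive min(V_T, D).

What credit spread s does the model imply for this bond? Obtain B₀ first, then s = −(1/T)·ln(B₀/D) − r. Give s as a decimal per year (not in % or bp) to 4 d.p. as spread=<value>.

spread=0.0767

d₁ = [ln(V₀/D) + (r + σ²/2)T] / (σ√T)
   = [ln(402.1170/344.5862) + (0.0298 + 0.5·0.5196²)·7.1981] / (0.5196·√7.1981)
   = [0.154399 + 1.186190] / 1.394049 = 0.961651
d₂ = d₁ − σ√T = 0.961651 − 1.394049 = -0.432398
N(d₁) = 0.831888,  N(d₂) = 0.332726,  e^(−rT) = 0.806942
E₀ = V₀·N(d₁) − D·e^(−rT)·N(d₂)
   = 402.1170·0.831888 − 344.5862·0.806942·0.332726 = 241.997947
B₀ = V₀ − E₀ = 402.1170 − 241.997947 = 160.119053
spread = −(1/T)·ln(B₀/D) − r = −(1/7.1981)·ln(160.119053/344.5862) − 0.0298 = 0.07667624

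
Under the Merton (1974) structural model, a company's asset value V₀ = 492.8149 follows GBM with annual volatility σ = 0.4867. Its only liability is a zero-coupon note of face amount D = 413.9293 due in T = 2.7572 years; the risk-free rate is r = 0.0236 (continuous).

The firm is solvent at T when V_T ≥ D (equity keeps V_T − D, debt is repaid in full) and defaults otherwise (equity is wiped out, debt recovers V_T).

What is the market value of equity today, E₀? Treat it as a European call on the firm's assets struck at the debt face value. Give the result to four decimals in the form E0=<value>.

E0=196.3479

d₁ = [ln(V₀/D) + (r + σ²/2)T] / (σ√T)
   = [ln(492.8149/413.9293) + (0.0236 + 0.5·0.4867²)·2.7572] / (0.4867·√2.7572)
   = [0.174438 + 0.391628] / 0.808157 = 0.700442
d₂ = d₁ − σ√T = 0.700442 − 0.808157 = -0.107714
N(d₁) = 0.758174,  N(d₂) = 0.457111,  e^(−rT) = 0.937002
E₀ = V₀·N(d₁) − D·e^(−rT)·N(d₂)
   = 492.8149·0.758174 − 413.9293·0.937002·0.457111 = 196.347912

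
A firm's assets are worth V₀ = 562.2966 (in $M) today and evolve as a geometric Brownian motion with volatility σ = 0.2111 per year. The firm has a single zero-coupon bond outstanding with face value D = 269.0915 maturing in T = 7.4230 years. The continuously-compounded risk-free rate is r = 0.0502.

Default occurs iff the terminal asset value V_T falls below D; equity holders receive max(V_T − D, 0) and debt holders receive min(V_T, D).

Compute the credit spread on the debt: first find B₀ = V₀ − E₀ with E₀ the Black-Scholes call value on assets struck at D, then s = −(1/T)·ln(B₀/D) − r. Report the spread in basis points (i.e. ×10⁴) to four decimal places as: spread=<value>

spread=13.4493

d₁ = [ln(V₀/D) + (r + σ²/2)T] / (σ√T)
   = [ln(562.2966/269.0915) + (0.0502 + 0.5·0.2111²)·7.4230] / (0.2111·√7.4230)
   = [0.736978 + 0.538031] / 0.575146 = 2.216845
d₂ = d₁ − σ√T = 2.216845 − 0.575146 = 1.641699
N(d₁) = 0.986683,  N(d₂) = 0.949674,  e^(−rT) = 0.688917
E₀ = V₀·N(d₁) − D·e^(−rT)·N(d₂)
   = 562.2966·0.986683 − 269.0915·0.688917·0.949674 = 378.756450
B₀ = V₀ − E₀ = 562.2966 − 378.756450 = 183.540150
spread = −(1/T)·ln(B₀/D) − r = −(1/7.4230)·ln(183.540150/269.0915) − 0.0502 = 0.00134493
in basis points: 0.00134493 × 10⁴ = 13.4493 bp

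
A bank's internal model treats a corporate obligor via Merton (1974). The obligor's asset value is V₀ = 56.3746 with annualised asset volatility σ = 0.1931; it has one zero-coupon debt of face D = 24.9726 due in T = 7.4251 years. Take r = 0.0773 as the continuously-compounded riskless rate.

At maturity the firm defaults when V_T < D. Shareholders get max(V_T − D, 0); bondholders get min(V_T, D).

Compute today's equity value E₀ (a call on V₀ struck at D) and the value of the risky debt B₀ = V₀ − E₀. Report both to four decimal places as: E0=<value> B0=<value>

E0=42.3264 B0=14.0482

d₁ = [ln(V₀/D) + (r + σ²/2)T] / (σ√T)
   = [ln(56.3746/24.9726) + (0.0773 + 0.5·0.1931²)·7.4251] / (0.1931·√7.4251)
   = [0.814239 + 0.712392] / 0.526179 = 2.901355
d₂ = d₁ − σ√T = 2.901355 − 0.526179 = 2.375176
N(d₁) = 0.998142,  N(d₂) = 0.991230,  e^(−rT) = 0.563290
E₀ = V₀·N(d₁) − D·e^(−rT)·N(d₂)
   = 56.3746·0.998142 − 24.9726·0.563290·0.991230 = 42.326417
B₀ = V₀ − E₀ = 56.3746 − 42.326417 = 14.048183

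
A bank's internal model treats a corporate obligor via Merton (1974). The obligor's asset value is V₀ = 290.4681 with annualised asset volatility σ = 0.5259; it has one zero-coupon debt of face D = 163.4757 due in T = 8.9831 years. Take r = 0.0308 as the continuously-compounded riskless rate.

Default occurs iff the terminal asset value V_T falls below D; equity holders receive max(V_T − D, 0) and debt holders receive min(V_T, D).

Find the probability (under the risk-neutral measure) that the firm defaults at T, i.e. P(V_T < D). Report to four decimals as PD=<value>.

PD=0.5979

d₁ = [ln(V₀/D) + (r + σ²/2)T] / (σ√T)
   = [ln(290.4681/163.4757) + (0.0308 + 0.5·0.5259²)·8.9831] / (0.5259·√8.9831)
   = [0.574829 + 1.518911] / 1.576218 = 1.328332
d₂ = d₁ − σ√T = 1.328332 − 1.576218 = -0.247886
risk-neutral PD = N(−d₂) = N(0.247886) = 0.597889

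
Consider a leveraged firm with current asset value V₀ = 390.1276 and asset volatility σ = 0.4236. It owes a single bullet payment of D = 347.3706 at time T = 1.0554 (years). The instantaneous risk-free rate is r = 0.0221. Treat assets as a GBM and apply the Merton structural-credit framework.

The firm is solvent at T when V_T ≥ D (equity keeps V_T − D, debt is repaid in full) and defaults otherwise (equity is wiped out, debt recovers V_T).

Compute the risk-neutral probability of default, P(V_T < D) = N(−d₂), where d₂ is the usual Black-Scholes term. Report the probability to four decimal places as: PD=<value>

d₁ = [ln(V₀/D) + (r + σ²/2)T] / (σ√T)
   = [ln(390.1276/347.3706) + (0.0221 + 0.5·0.4236²)·1.0554] / (0.4236·√1.0554)
   = [0.116082 + 0.118013] / 0.435176 = 0.537932
d₂ = d₁ − σ√T = 0.537932 − 0.435176 = 0.102756
risk-neutral PD = N(−d₂) = N(-0.102756) = 0.459078

PD=0.4591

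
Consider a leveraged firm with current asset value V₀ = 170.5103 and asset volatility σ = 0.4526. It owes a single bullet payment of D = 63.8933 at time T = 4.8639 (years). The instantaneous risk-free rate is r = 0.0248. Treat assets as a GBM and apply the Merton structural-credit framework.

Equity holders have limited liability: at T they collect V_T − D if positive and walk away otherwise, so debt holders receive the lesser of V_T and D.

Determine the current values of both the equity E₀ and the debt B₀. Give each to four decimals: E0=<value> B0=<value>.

E0=120.0310 B0=50.4793

d₁ = [ln(V₀/D) + (r + σ²/2)T] / (σ√T)
   = [ln(170.5103/63.8933) + (0.0248 + 0.5·0.4526²)·4.8639] / (0.4526·√4.8639)
   = [0.981581 + 0.618802] / 0.998175 = 1.603308
d₂ = d₁ − σ√T = 1.603308 − 0.998175 = 0.605133
N(d₁) = 0.945567,  N(d₂) = 0.727455,  e^(−rT) = 0.886367
E₀ = V₀·N(d₁) − D·e^(−rT)·N(d₂)
   = 170.5103·0.945567 − 63.8933·0.886367·0.727455 = 120.031007
B₀ = V₀ − E₀ = 170.5103 − 120.031007 = 50.479293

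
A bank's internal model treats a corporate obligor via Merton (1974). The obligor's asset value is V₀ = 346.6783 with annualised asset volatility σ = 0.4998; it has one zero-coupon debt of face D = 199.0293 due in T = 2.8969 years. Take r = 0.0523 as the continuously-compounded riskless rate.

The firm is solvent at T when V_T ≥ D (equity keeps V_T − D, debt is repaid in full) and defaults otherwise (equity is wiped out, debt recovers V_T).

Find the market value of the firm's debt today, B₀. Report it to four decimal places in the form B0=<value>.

B0=148.6917

d₁ = [ln(V₀/D) + (r + σ²/2)T] / (σ√T)
   = [ln(346.6783/199.0293) + (0.0523 + 0.5·0.4998²)·2.8969] / (0.4998·√2.8969)
   = [0.554945 + 0.513331] / 0.850674 = 1.255800
d₂ = d₁ − σ√T = 1.255800 − 0.850674 = 0.405126
N(d₁) = 0.895406,  N(d₂) = 0.657308,  e^(−rT) = 0.859411
E₀ = V₀·N(d₁) − D·e^(−rT)·N(d₂)
   = 346.6783·0.895406 − 199.0293·0.859411·0.657308 = 197.986588
B₀ = V₀ − E₀ = 346.6783 − 197.986588 = 148.691712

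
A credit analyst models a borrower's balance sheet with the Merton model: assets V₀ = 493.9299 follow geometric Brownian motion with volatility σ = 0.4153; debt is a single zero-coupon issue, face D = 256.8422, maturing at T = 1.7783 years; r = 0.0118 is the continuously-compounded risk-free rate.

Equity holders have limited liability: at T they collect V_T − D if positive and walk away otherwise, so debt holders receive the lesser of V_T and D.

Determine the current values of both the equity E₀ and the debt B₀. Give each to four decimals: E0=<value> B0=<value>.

d₁ = [ln(V₀/D) + (r + σ²/2)T] / (σ√T)
   = [ln(493.9299/256.8422) + (0.0118 + 0.5·0.4153²)·1.7783] / (0.4153·√1.7783)
   = [0.653932 + 0.174339] / 0.553815 = 1.495574
d₂ = d₁ − σ√T = 1.495574 − 0.553815 = 0.941760
N(d₁) = 0.932618,  N(d₂) = 0.826842,  e^(−rT) = 0.979235
E₀ = V₀·N(d₁) − D·e^(−rT)·N(d₂)
   = 493.9299·0.932618 − 256.8422·0.979235·0.826842 = 252.689692
B₀ = V₀ − E₀ = 493.9299 − 252.689692 = 241.240208

E0=252.6897 B0=241.2402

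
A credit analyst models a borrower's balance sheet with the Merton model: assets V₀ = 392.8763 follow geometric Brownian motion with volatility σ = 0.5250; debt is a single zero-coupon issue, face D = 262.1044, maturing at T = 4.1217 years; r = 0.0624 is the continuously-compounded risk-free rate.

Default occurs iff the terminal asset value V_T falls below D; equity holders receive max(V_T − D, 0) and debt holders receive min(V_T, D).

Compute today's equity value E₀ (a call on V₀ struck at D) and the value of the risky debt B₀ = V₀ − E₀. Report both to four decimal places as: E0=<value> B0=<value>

d₁ = [ln(V₀/D) + (r + σ²/2)T] / (σ√T)
   = [ln(392.8763/262.1044) + (0.0624 + 0.5·0.5250²)·4.1217] / (0.5250·√4.1217)
   = [0.404752 + 0.825216] / 1.065853 = 1.153975
d₂ = d₁ − σ√T = 1.153975 − 1.065853 = 0.088121
N(d₁) = 0.875745,  N(d₂) = 0.535110,  e^(−rT) = 0.773218
E₀ = V₀·N(d₁) − D·e^(−rT)·N(d₂)
   = 392.8763·0.875745 − 262.1044·0.773218·0.535110 = 235.611913
B₀ = V₀ − E₀ = 392.8763 − 235.611913 = 157.264387

E0=235.6119 B0=157.2644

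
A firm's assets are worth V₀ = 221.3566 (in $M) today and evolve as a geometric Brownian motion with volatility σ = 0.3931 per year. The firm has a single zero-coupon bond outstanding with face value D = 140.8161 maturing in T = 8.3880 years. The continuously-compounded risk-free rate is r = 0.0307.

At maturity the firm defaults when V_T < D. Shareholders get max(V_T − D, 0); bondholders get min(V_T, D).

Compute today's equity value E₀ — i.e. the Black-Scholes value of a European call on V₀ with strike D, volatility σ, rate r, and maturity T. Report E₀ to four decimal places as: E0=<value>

d₁ = [ln(V₀/D) + (r + σ²/2)T] / (σ√T)
   = [ln(221.3566/140.8161) + (0.0307 + 0.5·0.3931²)·8.3880] / (0.3931·√8.3880)
   = [0.452320 + 0.905600] / 1.138498 = 1.192730
d₂ = d₁ − σ√T = 1.192730 − 1.138498 = 0.054232
N(d₁) = 0.883512,  N(d₂) = 0.521625,  e^(−rT) = 0.772973
E₀ = V₀·N(d₁) − D·e^(−rT)·N(d₂)
   = 221.3566·0.883512 − 140.8161·0.772973·0.521625 = 138.794010

E0=138.7940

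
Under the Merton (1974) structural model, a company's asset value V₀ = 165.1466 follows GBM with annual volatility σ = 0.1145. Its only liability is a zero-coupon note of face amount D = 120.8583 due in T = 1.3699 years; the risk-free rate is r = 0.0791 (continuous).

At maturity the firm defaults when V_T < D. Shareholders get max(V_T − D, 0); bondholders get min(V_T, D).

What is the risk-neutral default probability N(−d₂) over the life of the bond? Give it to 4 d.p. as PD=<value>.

d₁ = [ln(V₀/D) + (r + σ²/2)T] / (σ√T)
   = [ln(165.1466/120.8583) + (0.0791 + 0.5·0.1145²)·1.3699] / (0.1145·√1.3699)
   = [0.312215 + 0.117339] / 0.134014 = 3.205292
d₂ = d₁ − σ√T = 3.205292 − 0.134014 = 3.071278
risk-neutral PD = N(−d₂) = N(-3.071278) = 0.001066

PD=0.0011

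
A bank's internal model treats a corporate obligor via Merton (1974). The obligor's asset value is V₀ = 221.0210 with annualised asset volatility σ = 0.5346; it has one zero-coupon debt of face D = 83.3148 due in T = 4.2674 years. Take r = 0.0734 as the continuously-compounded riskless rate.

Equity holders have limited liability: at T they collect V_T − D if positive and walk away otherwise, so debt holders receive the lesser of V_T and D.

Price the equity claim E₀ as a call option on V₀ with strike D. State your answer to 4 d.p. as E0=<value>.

d₁ = [ln(V₀/D) + (r + σ²/2)T] / (σ√T)
   = [ln(221.0210/83.3148) + (0.0734 + 0.5·0.5346²)·4.2674] / (0.5346·√4.2674)
   = [0.975632 + 0.923033] / 1.104360 = 1.719244
d₂ = d₁ − σ√T = 1.719244 − 1.104360 = 0.614884
N(d₁) = 0.957215,  N(d₂) = 0.730684,  e^(−rT) = 0.731084
E₀ = V₀·N(d₁) − D·e^(−rT)·N(d₂)
   = 221.0210·0.957215 − 83.3148·0.731084·0.730684 = 167.058562

E0=167.0586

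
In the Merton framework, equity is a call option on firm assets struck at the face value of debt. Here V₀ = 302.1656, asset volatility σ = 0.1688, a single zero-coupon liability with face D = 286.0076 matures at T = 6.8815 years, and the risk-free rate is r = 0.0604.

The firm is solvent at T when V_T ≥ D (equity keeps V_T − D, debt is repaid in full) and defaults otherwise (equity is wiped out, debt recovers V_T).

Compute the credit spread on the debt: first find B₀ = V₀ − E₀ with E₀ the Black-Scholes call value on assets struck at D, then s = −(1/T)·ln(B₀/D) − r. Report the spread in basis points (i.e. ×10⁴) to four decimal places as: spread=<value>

d₁ = [ln(V₀/D) + (r + σ²/2)T] / (σ√T)
   = [ln(302.1656/286.0076) + (0.0604 + 0.5·0.1688²)·6.8815] / (0.1688·√6.8815)
   = [0.054957 + 0.513681] / 0.442807 = 1.284169
d₂ = d₁ − σ√T = 1.284169 − 0.442807 = 0.841362
N(d₁) = 0.900459,  N(d₂) = 0.799927,  e^(−rT) = 0.659916
E₀ = V₀·N(d₁) − D·e^(−rT)·N(d₂)
   = 302.1656·0.900459 − 286.0076·0.659916·0.799927 = 121.108470
B₀ = V₀ − E₀ = 302.1656 − 121.108470 = 181.057130
spread = −(1/T)·ln(B₀/D) − r = −(1/6.8815)·ln(181.057130/286.0076) − 0.0604 = 0.00603984
in basis points: 0.00603984 × 10⁴ = 60.3984 bp

spread=60.3984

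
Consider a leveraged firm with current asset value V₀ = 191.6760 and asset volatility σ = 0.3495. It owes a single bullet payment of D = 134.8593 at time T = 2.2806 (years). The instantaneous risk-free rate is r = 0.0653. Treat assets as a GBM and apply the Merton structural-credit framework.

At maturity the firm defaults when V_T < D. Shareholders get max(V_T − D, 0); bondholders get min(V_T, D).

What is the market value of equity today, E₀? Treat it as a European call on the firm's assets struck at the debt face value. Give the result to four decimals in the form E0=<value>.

E0=82.5564

d₁ = [ln(V₀/D) + (r + σ²/2)T] / (σ√T)
   = [ln(191.6760/134.8593) + (0.0653 + 0.5·0.3495²)·2.2806] / (0.3495·√2.2806)
   = [0.351574 + 0.288211] / 0.527803 = 1.212168
d₂ = d₁ − σ√T = 1.212168 − 0.527803 = 0.684365
N(d₁) = 0.887276,  N(d₂) = 0.753128,  e^(−rT) = 0.861635
E₀ = V₀·N(d₁) − D·e^(−rT)·N(d₂)
   = 191.6760·0.887276 − 134.8593·0.861635·0.753128 = 82.556421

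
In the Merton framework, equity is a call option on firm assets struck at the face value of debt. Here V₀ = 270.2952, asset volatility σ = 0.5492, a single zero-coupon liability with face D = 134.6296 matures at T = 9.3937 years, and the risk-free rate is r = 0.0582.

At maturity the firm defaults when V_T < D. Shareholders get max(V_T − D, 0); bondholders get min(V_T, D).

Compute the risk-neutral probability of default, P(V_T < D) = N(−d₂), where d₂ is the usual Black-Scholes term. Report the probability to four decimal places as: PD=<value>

PD=0.5409

d₁ = [ln(V₀/D) + (r + σ²/2)T] / (σ√T)
   = [ln(270.2952/134.6296) + (0.0582 + 0.5·0.5492²)·9.3937] / (0.5492·√9.3937)
   = [0.696987 + 1.963380] / 1.683251 = 1.580494
d₂ = d₁ − σ√T = 1.580494 − 1.683251 = -0.102757
risk-neutral PD = N(−d₂) = N(0.102757) = 0.540922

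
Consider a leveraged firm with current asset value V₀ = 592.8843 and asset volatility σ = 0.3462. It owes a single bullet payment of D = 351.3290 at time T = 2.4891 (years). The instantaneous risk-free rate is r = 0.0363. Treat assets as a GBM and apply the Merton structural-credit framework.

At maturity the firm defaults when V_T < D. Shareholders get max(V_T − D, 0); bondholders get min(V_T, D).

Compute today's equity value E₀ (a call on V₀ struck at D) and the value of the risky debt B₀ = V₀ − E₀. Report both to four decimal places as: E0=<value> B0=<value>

d₁ = [ln(V₀/D) + (r + σ²/2)T] / (σ√T)
   = [ln(592.8843/351.3290) + (0.0363 + 0.5·0.3462²)·2.4891] / (0.3462·√2.4891)
   = [0.523276 + 0.239519] / 0.546196 = 1.396561
d₂ = d₁ − σ√T = 1.396561 − 0.546196 = 0.850365
N(d₁) = 0.918727,  N(d₂) = 0.802439,  e^(−rT) = 0.913607
E₀ = V₀·N(d₁) − D·e^(−rT)·N(d₂)
   = 592.8843·0.918727 − 351.3290·0.913607·0.802439 = 287.134640
B₀ = V₀ − E₀ = 592.8843 − 287.134640 = 305.749660

E0=287.1346 B0=305.7497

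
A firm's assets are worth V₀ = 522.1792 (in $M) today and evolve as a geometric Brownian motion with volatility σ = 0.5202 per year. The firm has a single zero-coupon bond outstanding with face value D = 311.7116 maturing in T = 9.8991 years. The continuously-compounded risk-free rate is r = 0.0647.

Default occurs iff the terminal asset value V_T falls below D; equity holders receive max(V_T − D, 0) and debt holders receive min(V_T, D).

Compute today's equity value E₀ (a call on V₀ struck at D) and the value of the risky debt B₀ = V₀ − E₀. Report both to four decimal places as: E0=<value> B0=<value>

d₁ = [ln(V₀/D) + (r + σ²/2)T] / (σ√T)
   = [ln(522.1792/311.7116) + (0.0647 + 0.5·0.5202²)·9.8991] / (0.5202·√9.8991)
   = [0.515932 + 1.979860] / 1.636697 = 1.524896
d₂ = d₁ − σ√T = 1.524896 − 1.636697 = -0.111801
N(d₁) = 0.936357,  N(d₂) = 0.455491,  e^(−rT) = 0.527044
E₀ = V₀·N(d₁) − D·e^(−rT)·N(d₂)
   = 522.1792·0.936357 − 311.7116·0.527044·0.455491 = 414.115814
B₀ = V₀ − E₀ = 522.1792 − 414.115814 = 108.063386

E0=414.1158 B0=108.0634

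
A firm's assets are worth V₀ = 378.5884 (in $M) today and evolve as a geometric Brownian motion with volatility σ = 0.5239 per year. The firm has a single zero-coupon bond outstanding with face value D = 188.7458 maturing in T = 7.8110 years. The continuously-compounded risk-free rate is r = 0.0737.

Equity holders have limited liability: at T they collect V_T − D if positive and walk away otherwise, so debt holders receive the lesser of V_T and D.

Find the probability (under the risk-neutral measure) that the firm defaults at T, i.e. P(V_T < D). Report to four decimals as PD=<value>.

d₁ = [ln(V₀/D) + (r + σ²/2)T] / (σ√T)
   = [ln(378.5884/188.7458) + (0.0737 + 0.5·0.5239²)·7.8110] / (0.5239·√7.8110)
   = [0.696048 + 1.647618] / 1.464204 = 1.600642
d₂ = d₁ − σ√T = 1.600642 − 1.464204 = 0.136437
risk-neutral PD = N(−d₂) = N(-0.136437) = 0.445738

PD=0.4457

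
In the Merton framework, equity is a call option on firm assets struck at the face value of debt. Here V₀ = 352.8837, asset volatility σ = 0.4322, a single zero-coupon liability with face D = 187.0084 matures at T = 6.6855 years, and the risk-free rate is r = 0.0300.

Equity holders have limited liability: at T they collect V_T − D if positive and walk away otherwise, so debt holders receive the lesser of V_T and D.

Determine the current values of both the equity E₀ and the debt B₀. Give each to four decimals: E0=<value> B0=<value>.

d₁ = [ln(V₀/D) + (r + σ²/2)T] / (σ√T)
   = [ln(352.8837/187.0084) + (0.0300 + 0.5·0.4322²)·6.6855] / (0.4322·√6.6855)
   = [0.634985 + 0.824980] / 1.117511 = 1.306444
d₂ = d₁ − σ√T = 1.306444 − 1.117511 = 0.188933
N(d₁) = 0.904299,  N(d₂) = 0.574927,  e^(−rT) = 0.818268
E₀ = V₀·N(d₁) − D·e^(−rT)·N(d₂)
   = 352.8837·0.904299 − 187.0084·0.818268·0.574927 = 231.135299
B₀ = V₀ − E₀ = 352.8837 − 231.135299 = 121.748401

E0=231.1353 B0=121.7484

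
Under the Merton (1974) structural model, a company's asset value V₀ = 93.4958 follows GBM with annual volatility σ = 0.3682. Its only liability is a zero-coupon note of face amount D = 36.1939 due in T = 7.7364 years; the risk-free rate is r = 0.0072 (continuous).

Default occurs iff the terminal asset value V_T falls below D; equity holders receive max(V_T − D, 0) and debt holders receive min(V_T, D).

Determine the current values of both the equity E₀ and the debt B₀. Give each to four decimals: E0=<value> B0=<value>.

E0=63.8716 B0=29.6242

d₁ = [ln(V₀/D) + (r + σ²/2)T] / (σ√T)
   = [ln(93.4958/36.1939) + (0.0072 + 0.5·0.3682²)·7.7364] / (0.3682·√7.7364)
   = [0.949026 + 0.580119] / 1.024126 = 1.493122
d₂ = d₁ − σ√T = 1.493122 − 1.024126 = 0.468996
N(d₁) = 0.932297,  N(d₂) = 0.680464,  e^(−rT) = 0.945821
E₀ = V₀·N(d₁) − D·e^(−rT)·N(d₂)
   = 93.4958·0.932297 − 36.1939·0.945821·0.680464 = 63.871605
B₀ = V₀ − E₀ = 93.4958 − 63.871605 = 29.624195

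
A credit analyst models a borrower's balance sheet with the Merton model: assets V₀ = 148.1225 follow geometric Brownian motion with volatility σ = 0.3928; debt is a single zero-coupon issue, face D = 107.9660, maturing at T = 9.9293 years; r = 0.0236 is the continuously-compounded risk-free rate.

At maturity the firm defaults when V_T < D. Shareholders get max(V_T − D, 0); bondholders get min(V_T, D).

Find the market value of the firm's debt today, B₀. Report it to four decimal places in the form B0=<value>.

d₁ = [ln(V₀/D) + (r + σ²/2)T] / (σ√T)
   = [ln(148.1225/107.9660) + (0.0236 + 0.5·0.3928²)·9.9293] / (0.3928·√9.9293)
   = [0.316223 + 1.000336] / 1.237744 = 1.063677
d₂ = d₁ − σ√T = 1.063677 − 1.237744 = -0.174067
N(d₁) = 0.856262,  N(d₂) = 0.430906,  e^(−rT) = 0.791100
E₀ = V₀·N(d₁) − D·e^(−rT)·N(d₂)
   = 148.1225·0.856262 − 107.9660·0.791100·0.430906 = 90.027221
B₀ = V₀ − E₀ = 148.1225 − 90.027221 = 58.095279

B0=58.0953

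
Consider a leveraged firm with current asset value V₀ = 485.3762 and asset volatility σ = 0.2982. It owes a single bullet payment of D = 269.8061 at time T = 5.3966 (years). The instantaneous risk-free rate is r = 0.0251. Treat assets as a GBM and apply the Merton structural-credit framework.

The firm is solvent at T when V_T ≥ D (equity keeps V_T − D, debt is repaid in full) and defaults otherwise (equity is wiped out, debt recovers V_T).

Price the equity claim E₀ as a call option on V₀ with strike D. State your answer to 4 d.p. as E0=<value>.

d₁ = [ln(V₀/D) + (r + σ²/2)T] / (σ√T)
   = [ln(485.3762/269.8061) + (0.0251 + 0.5·0.2982²)·5.3966] / (0.2982·√5.3966)
   = [0.587221 + 0.375396] / 0.692736 = 1.389587
d₂ = d₁ − σ√T = 1.389587 − 0.692736 = 0.696851
N(d₁) = 0.917673,  N(d₂) = 0.757052,  e^(−rT) = 0.873319
E₀ = V₀·N(d₁) − D·e^(−rT)·N(d₂)
   = 485.3762·0.917673 − 269.8061·0.873319·0.757052 = 267.034874

E0=267.0349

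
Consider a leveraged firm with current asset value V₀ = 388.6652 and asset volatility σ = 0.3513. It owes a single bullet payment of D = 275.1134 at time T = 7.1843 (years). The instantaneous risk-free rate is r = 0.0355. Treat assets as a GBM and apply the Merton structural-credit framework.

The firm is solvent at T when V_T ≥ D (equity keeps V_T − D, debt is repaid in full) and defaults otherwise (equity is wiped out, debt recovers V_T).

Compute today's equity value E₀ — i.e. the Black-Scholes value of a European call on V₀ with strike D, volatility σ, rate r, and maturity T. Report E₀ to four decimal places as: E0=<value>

d₁ = [ln(V₀/D) + (r + σ²/2)T] / (σ√T)
   = [ln(388.6652/275.1134) + (0.0355 + 0.5·0.3513²)·7.1843] / (0.3513·√7.1843)
   = [0.345535 + 0.698356] / 0.941609 = 1.108625
d₂ = d₁ − σ√T = 1.108625 − 0.941609 = 0.167017
N(d₁) = 0.866204,  N(d₂) = 0.566322,  e^(−rT) = 0.774883
E₀ = V₀·N(d₁) − D·e^(−rT)·N(d₂)
   = 388.6652·0.866204 − 275.1134·0.774883·0.566322 = 215.934480

E0=215.9345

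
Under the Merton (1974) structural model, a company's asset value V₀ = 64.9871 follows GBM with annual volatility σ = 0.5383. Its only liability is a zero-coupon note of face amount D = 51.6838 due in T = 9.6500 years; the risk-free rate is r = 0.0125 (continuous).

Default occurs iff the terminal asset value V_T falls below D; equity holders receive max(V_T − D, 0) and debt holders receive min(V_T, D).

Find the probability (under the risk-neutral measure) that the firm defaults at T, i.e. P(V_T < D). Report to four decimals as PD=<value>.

d₁ = [ln(V₀/D) + (r + σ²/2)T] / (σ√T)
   = [ln(64.9871/51.6838) + (0.0125 + 0.5·0.5383²)·9.6500] / (0.5383·√9.6500)
   = [0.229044 + 1.518750] / 1.672199 = 1.045207
d₂ = d₁ − σ√T = 1.045207 − 1.672199 = -0.626992
risk-neutral PD = N(−d₂) = N(0.626992) = 0.734668

PD=0.7347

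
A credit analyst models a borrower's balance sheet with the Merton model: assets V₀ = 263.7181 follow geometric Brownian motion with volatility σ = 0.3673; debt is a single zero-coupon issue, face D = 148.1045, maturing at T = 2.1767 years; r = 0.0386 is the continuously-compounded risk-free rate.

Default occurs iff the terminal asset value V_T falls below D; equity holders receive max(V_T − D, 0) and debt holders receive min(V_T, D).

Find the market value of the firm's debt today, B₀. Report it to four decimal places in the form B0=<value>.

B0=130.7731

d₁ = [ln(V₀/D) + (r + σ²/2)T] / (σ√T)
   = [ln(263.7181/148.1045) + (0.0386 + 0.5·0.3673²)·2.1767] / (0.3673·√2.1767)
   = [0.576963 + 0.230849] / 0.541901 = 1.490699
d₂ = d₁ − σ√T = 1.490699 − 0.541901 = 0.948798
N(d₁) = 0.931980,  N(d₂) = 0.828638,  e^(−rT) = 0.919412
E₀ = V₀·N(d₁) − D·e^(−rT)·N(d₂)
   = 263.7181·0.931980 − 148.1045·0.919412·0.828638 = 132.945002
B₀ = V₀ − E₀ = 263.7181 − 132.945002 = 130.773098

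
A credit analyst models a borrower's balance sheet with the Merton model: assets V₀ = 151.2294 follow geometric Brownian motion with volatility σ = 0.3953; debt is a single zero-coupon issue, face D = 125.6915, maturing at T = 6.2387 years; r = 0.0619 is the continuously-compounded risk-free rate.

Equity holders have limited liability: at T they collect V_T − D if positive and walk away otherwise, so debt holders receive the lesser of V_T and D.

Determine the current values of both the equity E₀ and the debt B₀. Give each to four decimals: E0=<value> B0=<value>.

d₁ = [ln(V₀/D) + (r + σ²/2)T] / (σ√T)
   = [ln(151.2294/125.6915) + (0.0619 + 0.5·0.3953²)·6.2387] / (0.3953·√6.2387)
   = [0.184967 + 0.873612] / 0.987356 = 1.072135
d₂ = d₁ − σ√T = 1.072135 − 0.987356 = 0.084779
N(d₁) = 0.858170,  N(d₂) = 0.533781,  e^(−rT) = 0.679651
E₀ = V₀·N(d₁) − D·e^(−rT)·N(d₂)
   = 151.2294·0.858170 − 125.6915·0.679651·0.533781 = 84.181569
B₀ = V₀ − E₀ = 151.2294 − 84.181569 = 67.047831

E0=84.1816 B0=67.0478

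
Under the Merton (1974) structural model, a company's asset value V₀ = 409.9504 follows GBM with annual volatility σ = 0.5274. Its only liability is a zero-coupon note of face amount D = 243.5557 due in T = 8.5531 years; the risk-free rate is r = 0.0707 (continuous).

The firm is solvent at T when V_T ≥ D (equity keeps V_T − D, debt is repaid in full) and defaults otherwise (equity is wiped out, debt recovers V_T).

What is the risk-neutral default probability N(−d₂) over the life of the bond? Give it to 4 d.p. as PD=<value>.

d₁ = [ln(V₀/D) + (r + σ²/2)T] / (σ√T)
   = [ln(409.9504/243.5557) + (0.0707 + 0.5·0.5274²)·8.5531] / (0.5274·√8.5531)
   = [0.520691 + 1.794230] / 1.542417 = 1.500839
d₂ = d₁ − σ√T = 1.500839 − 1.542417 = -0.041578
risk-neutral PD = N(−d₂) = N(0.041578) = 0.516583

PD=0.5166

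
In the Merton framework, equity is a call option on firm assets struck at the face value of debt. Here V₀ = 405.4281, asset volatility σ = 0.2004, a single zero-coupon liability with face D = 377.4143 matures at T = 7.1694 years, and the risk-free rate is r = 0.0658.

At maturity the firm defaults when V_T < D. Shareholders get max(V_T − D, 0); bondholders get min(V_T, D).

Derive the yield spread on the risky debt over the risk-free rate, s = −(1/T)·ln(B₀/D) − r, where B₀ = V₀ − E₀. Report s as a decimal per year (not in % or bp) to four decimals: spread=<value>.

spread=0.0080

d₁ = [ln(V₀/D) + (r + σ²/2)T] / (σ√T)
   = [ln(405.4281/377.4143) + (0.0658 + 0.5·0.2004²)·7.1694] / (0.2004·√7.1694)
   = [0.071600 + 0.615709] / 0.536586 = 1.280893
d₂ = d₁ − σ√T = 1.280893 − 0.536586 = 0.744307
N(d₁) = 0.899884,  N(d₂) = 0.771655,  e^(−rT) = 0.623912
E₀ = V₀·N(d₁) − D·e^(−rT)·N(d₂)
   = 405.4281·0.899884 − 377.4143·0.623912·0.771655 = 183.134430
B₀ = V₀ − E₀ = 405.4281 − 183.134430 = 222.293670
spread = −(1/T)·ln(B₀/D) − r = −(1/7.1694)·ln(222.293670/377.4143) − 0.0658 = 0.00803382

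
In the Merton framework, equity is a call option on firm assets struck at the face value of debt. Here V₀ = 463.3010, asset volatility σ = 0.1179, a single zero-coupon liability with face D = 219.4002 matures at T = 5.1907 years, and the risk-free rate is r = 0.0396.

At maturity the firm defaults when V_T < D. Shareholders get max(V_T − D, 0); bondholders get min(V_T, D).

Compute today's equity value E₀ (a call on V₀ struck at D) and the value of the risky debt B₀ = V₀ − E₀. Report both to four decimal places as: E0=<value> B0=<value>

d₁ = [ln(V₀/D) + (r + σ²/2)T] / (σ√T)
   = [ln(463.3010/219.4002) + (0.0396 + 0.5·0.1179²)·5.1907] / (0.1179·√5.1907)
   = [0.747479 + 0.241628] / 0.268613 = 3.682280
d₂ = d₁ − σ√T = 3.682280 − 0.268613 = 3.413667
N(d₁) = 0.999884,  N(d₂) = 0.999680,  e^(−rT) = 0.814198
E₀ = V₀·N(d₁) − D·e^(−rT)·N(d₂)
   = 463.3010·0.999884 − 219.4002·0.814198·0.999680 = 284.669500
B₀ = V₀ − E₀ = 463.3010 − 284.669500 = 178.631500

E0=284.6695 B0=178.6315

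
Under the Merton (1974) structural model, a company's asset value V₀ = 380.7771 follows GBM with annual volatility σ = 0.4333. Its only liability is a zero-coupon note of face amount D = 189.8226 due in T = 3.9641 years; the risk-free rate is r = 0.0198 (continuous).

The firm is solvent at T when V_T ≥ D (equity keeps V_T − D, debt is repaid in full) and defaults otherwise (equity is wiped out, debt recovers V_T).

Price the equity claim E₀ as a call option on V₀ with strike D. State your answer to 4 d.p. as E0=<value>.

d₁ = [ln(V₀/D) + (r + σ²/2)T] / (σ√T)
   = [ln(380.7771/189.8226) + (0.0198 + 0.5·0.4333²)·3.9641] / (0.4333·√3.9641)
   = [0.696124 + 0.450617] / 0.862702 = 1.329243
d₂ = d₁ − σ√T = 1.329243 − 0.862702 = 0.466541
N(d₁) = 0.908116,  N(d₂) = 0.679586,  e^(−rT) = 0.924512
E₀ = V₀·N(d₁) − D·e^(−rT)·N(d₂)
   = 380.7771·0.908116 − 189.8226·0.924512·0.679586 = 226.527084

E0=226.5271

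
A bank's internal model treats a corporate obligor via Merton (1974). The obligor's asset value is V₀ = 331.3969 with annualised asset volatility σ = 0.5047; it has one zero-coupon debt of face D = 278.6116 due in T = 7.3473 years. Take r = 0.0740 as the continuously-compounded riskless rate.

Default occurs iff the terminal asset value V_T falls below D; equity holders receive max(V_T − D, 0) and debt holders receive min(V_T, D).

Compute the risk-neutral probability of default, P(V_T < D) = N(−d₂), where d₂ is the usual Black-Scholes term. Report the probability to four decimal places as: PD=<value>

PD=0.5635

d₁ = [ln(V₀/D) + (r + σ²/2)T] / (σ√T)
   = [ln(331.3969/278.6116) + (0.0740 + 0.5·0.5047²)·7.3473] / (0.5047·√7.3473)
   = [0.173498 + 1.479460] / 1.368035 = 1.208272
d₂ = d₁ − σ√T = 1.208272 − 1.368035 = -0.159763
risk-neutral PD = N(−d₂) = N(0.159763) = 0.563466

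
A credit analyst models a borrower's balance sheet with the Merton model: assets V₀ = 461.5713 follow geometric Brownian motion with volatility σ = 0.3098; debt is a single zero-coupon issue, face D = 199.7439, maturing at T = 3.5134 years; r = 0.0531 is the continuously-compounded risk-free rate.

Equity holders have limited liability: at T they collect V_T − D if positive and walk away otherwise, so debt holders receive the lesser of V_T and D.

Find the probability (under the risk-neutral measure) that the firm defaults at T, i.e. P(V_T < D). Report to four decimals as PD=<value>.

d₁ = [ln(V₀/D) + (r + σ²/2)T] / (σ√T)
   = [ln(461.5713/199.7439) + (0.0531 + 0.5·0.3098²)·3.5134] / (0.3098·√3.5134)
   = [0.837600 + 0.355163] / 0.580691 = 2.054040
d₂ = d₁ − σ√T = 2.054040 − 0.580691 = 1.473349
risk-neutral PD = N(−d₂) = N(-1.473349) = 0.070328

PD=0.0703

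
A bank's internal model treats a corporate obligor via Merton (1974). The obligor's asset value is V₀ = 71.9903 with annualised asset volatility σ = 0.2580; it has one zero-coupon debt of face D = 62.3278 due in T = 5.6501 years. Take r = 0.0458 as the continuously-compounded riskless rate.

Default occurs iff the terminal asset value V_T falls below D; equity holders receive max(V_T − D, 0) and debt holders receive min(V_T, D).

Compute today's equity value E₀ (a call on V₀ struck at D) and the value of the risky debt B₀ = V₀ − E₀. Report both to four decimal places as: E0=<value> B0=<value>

E0=29.2747 B0=42.7156

d₁ = [ln(V₀/D) + (r + σ²/2)T] / (σ√T)
   = [ln(71.9903/62.3278) + (0.0458 + 0.5·0.2580²)·5.6501] / (0.2580·√5.6501)
   = [0.144124 + 0.446821] / 0.613264 = 0.963606
d₂ = d₁ − σ√T = 0.963606 − 0.613264 = 0.350341
N(d₁) = 0.832378,  N(d₂) = 0.636959,  e^(−rT) = 0.771997
E₀ = V₀·N(d₁) − D·e^(−rT)·N(d₂)
   = 71.9903·0.832378 − 62.3278·0.771997·0.636959 = 29.274691
B₀ = V₀ − E₀ = 71.9903 − 29.274691 = 42.715609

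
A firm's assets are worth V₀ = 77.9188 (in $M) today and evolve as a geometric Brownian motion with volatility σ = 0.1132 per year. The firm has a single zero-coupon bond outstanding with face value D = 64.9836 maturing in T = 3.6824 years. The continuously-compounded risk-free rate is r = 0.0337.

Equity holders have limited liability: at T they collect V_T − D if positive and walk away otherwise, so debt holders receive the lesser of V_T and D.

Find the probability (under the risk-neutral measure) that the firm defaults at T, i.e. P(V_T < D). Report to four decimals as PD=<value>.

PD=0.0971

d₁ = [ln(V₀/D) + (r + σ²/2)T] / (σ√T)
   = [ln(77.9188/64.9836) + (0.0337 + 0.5·0.1132²)·3.6824] / (0.1132·√3.6824)
   = [0.181532 + 0.147690] / 0.217226 = 1.515577
d₂ = d₁ − σ√T = 1.515577 − 0.217226 = 1.298351
risk-neutral PD = N(−d₂) = N(-1.298351) = 0.097083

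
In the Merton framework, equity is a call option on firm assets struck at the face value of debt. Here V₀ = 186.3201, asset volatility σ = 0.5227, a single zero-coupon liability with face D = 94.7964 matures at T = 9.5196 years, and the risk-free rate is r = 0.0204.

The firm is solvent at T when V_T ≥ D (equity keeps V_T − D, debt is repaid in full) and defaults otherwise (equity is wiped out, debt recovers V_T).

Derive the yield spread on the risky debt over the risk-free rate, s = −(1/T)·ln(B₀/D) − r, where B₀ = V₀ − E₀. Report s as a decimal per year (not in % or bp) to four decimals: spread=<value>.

d₁ = [ln(V₀/D) + (r + σ²/2)T] / (σ√T)
   = [ln(186.3201/94.7964) + (0.0204 + 0.5·0.5227²)·9.5196] / (0.5227·√9.5196)
   = [0.675735 + 1.494650] / 1.612731 = 1.345782
d₂ = d₁ − σ√T = 1.345782 − 1.612731 = -0.266948
N(d₁) = 0.910814,  N(d₂) = 0.394755,  e^(−rT) = 0.823493
E₀ = V₀·N(d₁) − D·e^(−rT)·N(d₂)
   = 186.3201·0.910814 − 94.7964·0.823493·0.394755 = 138.886696
B₀ = V₀ − E₀ = 186.3201 − 138.886696 = 47.433404
spread = −(1/T)·ln(B₀/D) − r = −(1/9.5196)·ln(47.433404/94.7964) − 0.0204 = 0.05233464

spread=0.0523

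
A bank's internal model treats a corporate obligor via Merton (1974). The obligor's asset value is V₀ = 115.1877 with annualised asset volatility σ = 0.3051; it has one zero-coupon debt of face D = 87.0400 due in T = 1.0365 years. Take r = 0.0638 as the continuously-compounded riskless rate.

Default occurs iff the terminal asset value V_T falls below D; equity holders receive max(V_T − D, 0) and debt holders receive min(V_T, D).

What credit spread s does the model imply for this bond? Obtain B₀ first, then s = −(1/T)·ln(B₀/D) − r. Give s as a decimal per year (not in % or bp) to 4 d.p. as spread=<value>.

d₁ = [ln(V₀/D) + (r + σ²/2)T] / (σ√T)
   = [ln(115.1877/87.0400) + (0.0638 + 0.5·0.3051²)·1.0365] / (0.3051·√1.0365)
   = [0.280195 + 0.114371] / 0.310618 = 1.270260
d₂ = d₁ − σ√T = 1.270260 − 0.310618 = 0.959641
N(d₁) = 0.898004,  N(d₂) = 0.831382,  e^(−rT) = 0.936010
E₀ = V₀·N(d₁) − D·e^(−rT)·N(d₂)
   = 115.1877·0.898004 − 87.0400·0.936010·0.831382 = 35.706016
B₀ = V₀ − E₀ = 115.1877 − 35.706016 = 79.481684
spread = −(1/T)·ln(B₀/D) − r = −(1/1.0365)·ln(79.481684/87.0400) − 0.0638 = 0.02384223

spread=0.0238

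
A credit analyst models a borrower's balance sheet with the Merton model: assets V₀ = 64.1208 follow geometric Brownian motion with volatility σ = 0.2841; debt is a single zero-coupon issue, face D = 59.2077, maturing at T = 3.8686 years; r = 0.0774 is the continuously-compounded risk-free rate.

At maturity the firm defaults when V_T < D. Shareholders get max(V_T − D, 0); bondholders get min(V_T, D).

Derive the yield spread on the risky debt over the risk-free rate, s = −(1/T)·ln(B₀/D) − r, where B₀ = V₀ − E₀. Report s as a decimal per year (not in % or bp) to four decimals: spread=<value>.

d₁ = [ln(V₀/D) + (r + σ²/2)T] / (σ√T)
   = [ln(64.1208/59.2077) + (0.0774 + 0.5·0.2841²)·3.8686] / (0.2841·√3.8686)
   = [0.079717 + 0.455552] / 0.558789 = 0.957909
d₂ = d₁ − σ√T = 0.957909 − 0.558789 = 0.399120
N(d₁) = 0.830946,  N(d₂) = 0.655098,  e^(−rT) = 0.741241
E₀ = V₀·N(d₁) − D·e^(−rT)·N(d₂)
   = 64.1208·0.830946 − 59.2077·0.741241·0.655098 = 24.530529
B₀ = V₀ − E₀ = 64.1208 − 24.530529 = 39.590271
spread = −(1/T)·ln(B₀/D) − r = −(1/3.8686)·ln(39.590271/59.2077) − 0.0774 = 0.02663459

spread=0.0266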